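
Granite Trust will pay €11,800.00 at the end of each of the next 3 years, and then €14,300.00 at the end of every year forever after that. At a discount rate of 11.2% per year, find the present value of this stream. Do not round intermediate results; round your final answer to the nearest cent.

PV of 3-year annuity: €11,800.00 × [1 − (1+0.112)^−3] / 0.112 = 28735.82403
Perpetuity value at year 3: €14,300.00 / 0.112 = 127678.57143
PV of perpetuity: 127678.57143 / (1+0.112)^3 = 92854.64909
Total PV = 28735.82403 + 92854.64909 = 121590.47312

€121590.47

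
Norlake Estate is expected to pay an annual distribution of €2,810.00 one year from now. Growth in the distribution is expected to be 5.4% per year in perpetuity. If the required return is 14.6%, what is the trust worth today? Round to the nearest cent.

€30543.48

Growing perpetuity: P = D₁ / (r − g) = €2,810.0000 / (0.146 − 0.054) = €30,543.48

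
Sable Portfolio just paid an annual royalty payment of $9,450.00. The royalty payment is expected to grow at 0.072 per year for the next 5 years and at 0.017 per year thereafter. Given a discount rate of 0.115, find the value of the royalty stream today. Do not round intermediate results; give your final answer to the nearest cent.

D_1 = 10130.40000
D_2 = 10859.78880
D_3 = 11641.69359
D_4 = 12479.89553
D_5 = 13378.44801
Terminal value at year 5: TV = D_5×(1+g_2)/(r−g_2) = 13605.88163/0.098 = 138835.52680
P_0 = D_1/(1+r)^1 + D_2/(1+r)^2 + D_3/(1+r)^3 + D_4/(1+r)^4 + D_5/(1+r)^5 + TV/(1+r)^5
    = 9085.56054 + 8735.17569 + 8398.30345 + 8074.42269 + 7763.03239 + 80561.26473 = 122617.75949

$122617.76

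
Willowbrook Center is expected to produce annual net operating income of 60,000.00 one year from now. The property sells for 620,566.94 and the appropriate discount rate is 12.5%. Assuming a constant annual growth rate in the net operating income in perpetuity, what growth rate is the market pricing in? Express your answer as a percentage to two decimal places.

P = D₁/(r−g) ⇒ g = r − D₁/P = 0.125 − 60,000.00/620,566.94 = 0.028314

2.83%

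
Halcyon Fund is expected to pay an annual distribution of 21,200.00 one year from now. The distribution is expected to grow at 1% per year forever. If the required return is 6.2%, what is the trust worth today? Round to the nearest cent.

Growing perpetuity: P = D₁ / (r − g) = 21,200.0000 / (0.062 − 0.01) = 407,692.31

407692.31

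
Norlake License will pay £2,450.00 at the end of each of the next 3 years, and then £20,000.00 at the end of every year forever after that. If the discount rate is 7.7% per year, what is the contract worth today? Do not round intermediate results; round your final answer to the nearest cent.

£214266.26

PV of 3-year annuity: £2,450.00 × [1 − (1+0.077)^−3] / 0.077 = 6348.22262
Perpetuity value at year 3: £20,000.00 / 0.077 = 259740.25974
PV of perpetuity: 259740.25974 / (1+0.077)^3 = 207918.03430
Total PV = 6348.22262 + 207918.03430 = 214266.25691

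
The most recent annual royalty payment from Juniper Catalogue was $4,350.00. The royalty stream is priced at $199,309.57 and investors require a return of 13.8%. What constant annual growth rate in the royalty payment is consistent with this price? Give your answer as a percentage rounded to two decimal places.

11.37%

P = D₀(1+g)/(r−g) ⇒ P(r−g) = D₀(1+g) ⇒ g(P+D₀) = P·r − D₀
g = (P·r − D₀)/(P + D₀) = ($199,309.57×0.138 − $4,350.00) / ($199,309.57 + $4,350.00) = 0.113693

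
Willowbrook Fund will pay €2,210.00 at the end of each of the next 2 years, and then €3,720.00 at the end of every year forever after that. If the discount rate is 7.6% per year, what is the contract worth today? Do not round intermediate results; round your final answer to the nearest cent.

PV of 2-year annuity: €2,210.00 × [1 − (1+0.076)^−2] / 0.076 = 3962.73545
Perpetuity value at year 2: €3,720.00 / 0.076 = 48947.36842
PV of perpetuity: 48947.36842 / (1+0.076)^2 = 42277.06259
Total PV = 3962.73545 + 42277.06259 = 46239.79804

€46239.80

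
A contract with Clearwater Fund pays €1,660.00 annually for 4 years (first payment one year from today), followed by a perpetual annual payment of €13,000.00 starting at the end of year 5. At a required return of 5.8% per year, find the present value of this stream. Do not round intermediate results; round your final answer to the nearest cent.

PV of 4-year annuity: €1,660.00 × [1 − (1+0.058)^−4] / 0.058 = 5778.51627
Perpetuity value at year 4: €13,000.00 / 0.058 = 224137.93103
PV of perpetuity: 224137.93103 / (1+0.058)^4 = 178884.49034
Total PV = 5778.51627 + 178884.49034 = 184663.00661

€184663.01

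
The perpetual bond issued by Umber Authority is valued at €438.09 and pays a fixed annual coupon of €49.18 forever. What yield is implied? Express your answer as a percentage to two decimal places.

P = C/r ⇒ r = C/P = €49.18/€438.09 = 0.112260

11.23%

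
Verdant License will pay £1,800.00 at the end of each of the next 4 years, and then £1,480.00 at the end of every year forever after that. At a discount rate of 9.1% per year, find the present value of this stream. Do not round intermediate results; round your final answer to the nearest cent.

PV of 4-year annuity: £1,800.00 × [1 − (1+0.091)^−4] / 0.091 = 5818.71882
Perpetuity value at year 4: £1,480.00 / 0.091 = 16263.73626
PV of perpetuity: 16263.73626 / (1+0.091)^4 = 11479.45634
Total PV = 5818.71882 + 11479.45634 = 17298.17517

£17298.18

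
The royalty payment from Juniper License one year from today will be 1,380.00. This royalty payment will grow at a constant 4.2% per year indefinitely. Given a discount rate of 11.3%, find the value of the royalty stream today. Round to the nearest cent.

Growing perpetuity: P = D₁ / (r − g) = 1,380.0000 / (0.113 − 0.042) = 19,436.62

19436.62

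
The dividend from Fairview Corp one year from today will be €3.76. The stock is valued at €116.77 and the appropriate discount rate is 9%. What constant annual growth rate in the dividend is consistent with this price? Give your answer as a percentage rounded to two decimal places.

5.78%

P = D₁/(r−g) ⇒ g = r − D₁/P = 0.09 − €3.76/€116.77 = 0.057800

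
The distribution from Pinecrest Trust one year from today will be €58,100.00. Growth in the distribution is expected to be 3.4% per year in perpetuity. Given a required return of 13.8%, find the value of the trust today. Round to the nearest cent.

€558653.85

Growing perpetuity: P = D₁ / (r − g) = €58,100.0000 / (0.138 − 0.034) = €558,653.85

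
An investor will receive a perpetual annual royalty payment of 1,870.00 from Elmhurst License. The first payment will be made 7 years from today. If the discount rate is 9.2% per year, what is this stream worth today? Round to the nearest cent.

Value at end of year 6: C / r = 1,870.00 / 0.092 = 20,326.0870
Discount to today: PV = 20,326.0870 / (1 + 0.092)^6 = 20,326.0870 / 1.695649 = 11,987.21

11987.21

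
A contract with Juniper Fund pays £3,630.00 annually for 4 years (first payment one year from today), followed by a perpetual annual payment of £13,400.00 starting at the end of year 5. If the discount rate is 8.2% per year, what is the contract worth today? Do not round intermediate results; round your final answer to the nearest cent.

£131198.69

PV of 4-year annuity: £3,630.00 × [1 − (1+0.082)^−4] / 0.082 = 11969.69034
Perpetuity value at year 4: £13,400.00 / 0.082 = 163414.63415
PV of perpetuity: 163414.63415 / (1+0.082)^4 = 119229.00040
Total PV = 11969.69034 + 119229.00040 = 131198.69073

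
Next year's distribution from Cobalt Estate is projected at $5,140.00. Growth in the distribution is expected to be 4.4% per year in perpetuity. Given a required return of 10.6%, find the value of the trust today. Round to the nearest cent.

$82903.23

Growing perpetuity: P = D₁ / (r − g) = $5,140.0000 / (0.106 − 0.044) = $82,903.23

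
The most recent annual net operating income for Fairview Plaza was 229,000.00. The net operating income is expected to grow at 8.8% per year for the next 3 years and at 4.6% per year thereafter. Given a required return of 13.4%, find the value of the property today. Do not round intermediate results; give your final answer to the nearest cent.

3036742.97

D_1 = 249152.00000
D_2 = 271077.37600
D_3 = 294932.18509
Terminal value at year 3: TV = D_3×(1+g_2)/(r−g_2) = 308499.06560/0.088 = 3505671.20002
P_0 = D_1/(1+r)^1 + D_2/(1+r)^2 + D_3/(1+r)^3 + TV/(1+r)^3
    = 219710.75838 + 210798.32903 + 202247.42679 + 2403986.45934 = 3036742.97353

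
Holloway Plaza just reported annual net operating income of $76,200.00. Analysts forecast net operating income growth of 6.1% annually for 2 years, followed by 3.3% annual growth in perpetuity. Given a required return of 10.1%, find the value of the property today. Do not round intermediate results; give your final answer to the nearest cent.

$1219180.66

D_1 = 80848.20000
D_2 = 85779.94020
Terminal value at year 2: TV = D_2×(1+g_2)/(r−g_2) = 88610.67823/0.068 = 1303098.20921
P_0 = D_1/(1+r)^1 + D_2/(1+r)^2 + TV/(1+r)^2
    = 73431.60763 + 70763.79264 + 1074985.26170 = 1219180.66197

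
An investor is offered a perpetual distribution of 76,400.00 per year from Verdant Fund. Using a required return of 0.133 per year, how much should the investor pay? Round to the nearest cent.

Level perpetuity: PV = C / r = 76,400.00 / 0.133 = 574,436.09

574436.09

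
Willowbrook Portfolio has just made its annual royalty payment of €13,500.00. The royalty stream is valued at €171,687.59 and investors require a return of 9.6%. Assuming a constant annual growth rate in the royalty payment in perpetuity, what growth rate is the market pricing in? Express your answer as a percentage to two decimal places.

1.61%

P = D₀(1+g)/(r−g) ⇒ P(r−g) = D₀(1+g) ⇒ g(P+D₀) = P·r − D₀
g = (P·r − D₀)/(P + D₀) = (€171,687.59×0.096 − €13,500.00) / (€171,687.59 + €13,500.00) = 0.016103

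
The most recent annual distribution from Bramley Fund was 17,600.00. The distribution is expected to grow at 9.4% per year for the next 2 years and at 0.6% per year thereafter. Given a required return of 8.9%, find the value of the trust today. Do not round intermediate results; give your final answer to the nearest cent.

250726.64

D_1 = 19254.40000
D_2 = 21064.31360
Terminal value at year 2: TV = D_2×(1+g_2)/(r−g_2) = 21190.69948/0.083 = 255309.63231
P_0 = D_1/(1+r)^1 + D_2/(1+r)^2 + TV/(1+r)^2
    = 17680.80808 + 17761.98718 + 215283.84463 = 250726.63989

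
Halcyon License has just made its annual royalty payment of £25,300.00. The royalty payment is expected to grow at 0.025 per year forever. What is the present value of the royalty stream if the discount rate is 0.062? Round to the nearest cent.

£700878.38

D₁ = D₀ × (1 + g) = £25,300.00 × 1.025 = £25,932.5000
Growing perpetuity: P = D₁ / (r − g) = £25,932.5000 / (0.062 − 0.025) = £700,878.38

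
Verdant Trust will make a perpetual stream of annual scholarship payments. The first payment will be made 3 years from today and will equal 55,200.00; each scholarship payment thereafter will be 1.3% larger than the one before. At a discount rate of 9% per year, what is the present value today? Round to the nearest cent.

603386.18

Value at end of year 2: C₁ / (r − g) = 55,200.00 / (0.09 − 0.013) = 716,883.1169
Discount to today: PV = 716,883.1169 / (1 + 0.09)^2 = 716,883.1169 / 1.188100 = 603,386.18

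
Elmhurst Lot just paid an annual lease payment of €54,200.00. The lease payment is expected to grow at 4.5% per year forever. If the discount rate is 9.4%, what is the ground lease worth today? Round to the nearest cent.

D₁ = D₀ × (1 + g) = €54,200.00 × 1.045 = €56,639.0000
Growing perpetuity: P = D₁ / (r − g) = €56,639.0000 / (0.094 − 0.045) = €1,155,897.96

€1155897.96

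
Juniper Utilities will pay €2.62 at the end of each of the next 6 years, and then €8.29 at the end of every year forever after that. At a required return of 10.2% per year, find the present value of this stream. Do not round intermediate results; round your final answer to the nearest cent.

PV of 6-year annuity: €2.62 × [1 − (1+0.102)^−6] / 0.102 = 11.34421
Perpetuity value at year 6: €8.29 / 0.102 = 81.27451
PV of perpetuity: 81.27451 / (1+0.102)^6 = 45.38003
Total PV = 11.34421 + 45.38003 = 56.72425

€56.72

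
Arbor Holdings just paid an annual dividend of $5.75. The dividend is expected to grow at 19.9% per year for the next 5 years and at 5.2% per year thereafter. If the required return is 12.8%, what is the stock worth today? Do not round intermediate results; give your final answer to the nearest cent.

D_1 = 6.89425
D_2 = 8.26621
D_3 = 9.91118
D_4 = 11.88351
D_5 = 14.24832
Terminal value at year 5: TV = D_5×(1+g_2)/(r−g_2) = 14.98924/0.076 = 197.22679
P_0 = D_1/(1+r)^1 + D_2/(1+r)^2 + D_3/(1+r)^3 + D_4/(1+r)^4 + D_5/(1+r)^5 + TV/(1+r)^5
    = 6.11192 + 6.49663 + 6.90555 + 7.34020 + 7.80222 + 107.99917 = 142.65569

$142.66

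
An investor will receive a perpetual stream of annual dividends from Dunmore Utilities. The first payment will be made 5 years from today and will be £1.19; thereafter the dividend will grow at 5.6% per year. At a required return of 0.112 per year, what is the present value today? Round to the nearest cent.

Value at end of year 4: C₁ / (r − g) = £1.19 / (0.112 − 0.056) = £21.2500
Discount to today: PV = £21.2500 / (1 + 0.112)^4 = £21.2500 / 1.529041 = £13.90

£13.90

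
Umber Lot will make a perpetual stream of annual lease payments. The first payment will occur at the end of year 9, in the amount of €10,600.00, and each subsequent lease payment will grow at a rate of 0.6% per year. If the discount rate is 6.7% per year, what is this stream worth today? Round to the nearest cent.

Value at end of year 8: C₁ / (r − g) = €10,600.00 / (0.067 − 0.006) = €173,770.4918
Discount to today: PV = €173,770.4918 / (1 + 0.067)^8 = €173,770.4918 / 1.680023 = €103,433.37

€103433.37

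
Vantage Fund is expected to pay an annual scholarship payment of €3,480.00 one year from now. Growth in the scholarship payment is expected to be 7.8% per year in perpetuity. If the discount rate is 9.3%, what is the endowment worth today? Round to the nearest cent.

Growing perpetuity: P = D₁ / (r − g) = €3,480.0000 / (0.093 − 0.078) = €232,000.00

€232000.00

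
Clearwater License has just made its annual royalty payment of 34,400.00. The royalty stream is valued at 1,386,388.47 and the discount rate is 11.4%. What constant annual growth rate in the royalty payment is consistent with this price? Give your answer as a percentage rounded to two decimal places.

P = D₀(1+g)/(r−g) ⇒ P(r−g) = D₀(1+g) ⇒ g(P+D₀) = P·r − D₀
g = (P·r − D₀)/(P + D₀) = (1,386,388.47×0.114 − 34,400.00) / (1,386,388.47 + 34,400.00) = 0.087028

8.70%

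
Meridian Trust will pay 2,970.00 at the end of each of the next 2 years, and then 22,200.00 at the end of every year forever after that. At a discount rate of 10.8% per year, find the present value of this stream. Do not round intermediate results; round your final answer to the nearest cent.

PV of 2-year annuity: 2,970.00 × [1 − (1+0.108)^−2] / 0.108 = 5099.73413
Perpetuity value at year 2: 22,200.00 / 0.108 = 205555.55556
PV of perpetuity: 205555.55556 / (1+0.108)^2 = 167436.33075
Total PV = 5099.73413 + 167436.33075 = 172536.06488

172536.06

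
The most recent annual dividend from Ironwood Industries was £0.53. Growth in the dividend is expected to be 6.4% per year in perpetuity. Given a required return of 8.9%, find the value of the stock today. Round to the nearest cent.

D₁ = D₀ × (1 + g) = £0.53 × 1.064 = £0.5639
Growing perpetuity: P = D₁ / (r − g) = £0.5639 / (0.089 − 0.064) = £22.56

£22.56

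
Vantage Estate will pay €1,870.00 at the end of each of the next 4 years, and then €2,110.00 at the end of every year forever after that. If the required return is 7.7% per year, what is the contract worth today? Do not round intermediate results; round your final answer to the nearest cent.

PV of 4-year annuity: €1,870.00 × [1 − (1+0.077)^−4] / 0.077 = 6235.26284
Perpetuity value at year 4: €2,110.00 / 0.077 = 27402.59740
PV of perpetuity: 27402.59740 / (1+0.077)^4 = 20367.08693
Total PV = 6235.26284 + 20367.08693 = 26602.34977

€26602.35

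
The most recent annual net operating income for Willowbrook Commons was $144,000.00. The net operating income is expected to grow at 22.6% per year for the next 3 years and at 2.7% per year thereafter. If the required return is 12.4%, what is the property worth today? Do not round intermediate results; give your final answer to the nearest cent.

$2493745.89

D_1 = 176544.00000
D_2 = 216442.94400
D_3 = 265359.04934
Terminal value at year 3: TV = D_3×(1+g_2)/(r−g_2) = 272523.74368/0.097 = 2809523.13068
P_0 = D_1/(1+r)^1 + D_2/(1+r)^2 + D_3/(1+r)^3 + TV/(1+r)^3
    = 157067.61566 + 171321.08256 + 186868.01354 + 1978489.17428 = 2493745.88604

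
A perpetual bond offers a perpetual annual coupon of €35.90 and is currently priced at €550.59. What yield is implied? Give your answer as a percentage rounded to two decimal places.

P = C/r ⇒ r = C/P = €35.90/€550.59 = 0.065203

6.52%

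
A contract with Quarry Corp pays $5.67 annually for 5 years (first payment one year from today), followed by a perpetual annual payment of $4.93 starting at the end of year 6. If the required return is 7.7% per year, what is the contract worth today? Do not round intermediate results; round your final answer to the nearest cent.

$67.00

PV of 5-year annuity: $5.67 × [1 − (1+0.077)^−5] / 0.077 = 22.81880
Perpetuity value at year 5: $4.93 / 0.077 = 64.02597
PV of perpetuity: 64.02597 / (1+0.077)^5 = 44.18529
Total PV = 22.81880 + 44.18529 = 67.00409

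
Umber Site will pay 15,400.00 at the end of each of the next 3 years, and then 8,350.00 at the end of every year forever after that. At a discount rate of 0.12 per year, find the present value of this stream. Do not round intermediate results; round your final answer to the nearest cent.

PV of 3-year annuity: 15,400.00 × [1 − (1+0.12)^−3] / 0.12 = 36988.20153
Perpetuity value at year 3: 8,350.00 / 0.12 = 69583.33333
PV of perpetuity: 69583.33333 / (1+0.12)^3 = 49528.04224
Total PV = 36988.20153 + 49528.04224 = 86516.24377

86516.24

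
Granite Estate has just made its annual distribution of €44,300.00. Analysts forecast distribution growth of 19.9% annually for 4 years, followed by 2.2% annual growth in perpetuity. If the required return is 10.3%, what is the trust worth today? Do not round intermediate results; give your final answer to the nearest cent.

€999709.60

D_1 = 53115.70000
D_2 = 63685.72430
D_3 = 76359.18344
D_4 = 91554.66094
Terminal value at year 4: TV = D_4×(1+g_2)/(r−g_2) = 93568.86348/0.081 = 1155171.15407
P_0 = D_1/(1+r)^1 + D_2/(1+r)^2 + D_3/(1+r)^3 + D_4/(1+r)^4 + TV/(1+r)^4
    = 48155.66636 + 52346.91203 + 56902.94427 + 61855.51240 + 780448.56384 = 999709.59891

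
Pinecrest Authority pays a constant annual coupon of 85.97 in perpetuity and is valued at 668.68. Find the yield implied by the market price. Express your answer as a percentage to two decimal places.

P = C/r ⇒ r = C/P = 85.97/668.68 = 0.128567

12.86%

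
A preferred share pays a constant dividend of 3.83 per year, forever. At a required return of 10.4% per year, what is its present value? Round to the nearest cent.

36.83

Level perpetuity: PV = C / r = 3.83 / 0.104 = 36.83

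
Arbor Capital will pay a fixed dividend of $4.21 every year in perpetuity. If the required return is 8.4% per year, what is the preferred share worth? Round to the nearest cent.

$50.12

Level perpetuity: PV = C / r = $4.21 / 0.084 = $50.12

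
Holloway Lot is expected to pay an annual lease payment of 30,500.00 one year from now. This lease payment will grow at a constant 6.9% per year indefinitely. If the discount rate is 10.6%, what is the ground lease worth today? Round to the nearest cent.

824324.32

Growing perpetuity: P = D₁ / (r − g) = 30,500.0000 / (0.106 − 0.069) = 824,324.32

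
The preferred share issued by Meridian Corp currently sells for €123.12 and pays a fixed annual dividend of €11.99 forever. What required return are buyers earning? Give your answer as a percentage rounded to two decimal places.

P = C/r ⇒ r = C/P = €11.99/€123.12 = 0.097385

9.74%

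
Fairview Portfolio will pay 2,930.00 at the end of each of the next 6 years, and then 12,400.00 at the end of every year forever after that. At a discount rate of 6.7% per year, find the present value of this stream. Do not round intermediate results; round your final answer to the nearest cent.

PV of 6-year annuity: 2,930.00 × [1 − (1+0.067)^−6] / 0.067 = 14096.24983
Perpetuity value at year 6: 12,400.00 / 0.067 = 185074.62687
PV of perpetuity: 185074.62687 / (1+0.067)^6 = 125418.14294
Total PV = 14096.24983 + 125418.14294 = 139514.39277

139514.39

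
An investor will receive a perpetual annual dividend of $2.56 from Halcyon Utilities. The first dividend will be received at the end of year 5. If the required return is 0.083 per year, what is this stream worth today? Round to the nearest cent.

$22.42

Value at end of year 4: C / r = $2.56 / 0.083 = $30.8434
Discount to today: PV = $30.8434 / (1 + 0.083)^4 = $30.8434 / 1.375669 = $22.42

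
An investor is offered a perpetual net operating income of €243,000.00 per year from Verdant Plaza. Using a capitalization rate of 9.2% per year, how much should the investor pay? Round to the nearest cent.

€2641304.35

Level perpetuity: PV = C / r = €243,000.00 / 0.092 = €2,641,304.35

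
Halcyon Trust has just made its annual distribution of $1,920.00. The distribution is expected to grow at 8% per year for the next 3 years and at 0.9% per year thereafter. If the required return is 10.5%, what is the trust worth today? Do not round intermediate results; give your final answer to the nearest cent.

D_1 = 2073.60000
D_2 = 2239.48800
D_3 = 2418.64704
Terminal value at year 3: TV = D_3×(1+g_2)/(r−g_2) = 2440.41486/0.096 = 25420.98816
P_0 = D_1/(1+r)^1 + D_2/(1+r)^2 + D_3/(1+r)^3 + TV/(1+r)^3
    = 1876.56109 + 1834.10495 + 1792.60937 + 18841.07135 = 24344.34676

$24344.35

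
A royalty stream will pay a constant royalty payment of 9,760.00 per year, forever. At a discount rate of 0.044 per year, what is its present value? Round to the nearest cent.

Level perpetuity: PV = C / r = 9,760.00 / 0.044 = 221,818.18

221818.18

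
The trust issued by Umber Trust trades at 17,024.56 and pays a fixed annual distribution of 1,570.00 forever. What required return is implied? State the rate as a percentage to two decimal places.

P = C/r ⇒ r = C/P = 1,570.00/17,024.56 = 0.092220

9.22%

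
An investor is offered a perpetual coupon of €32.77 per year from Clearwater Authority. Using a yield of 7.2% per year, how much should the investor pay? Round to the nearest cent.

€455.14

Level perpetuity: PV = C / r = €32.77 / 0.072 = €455.14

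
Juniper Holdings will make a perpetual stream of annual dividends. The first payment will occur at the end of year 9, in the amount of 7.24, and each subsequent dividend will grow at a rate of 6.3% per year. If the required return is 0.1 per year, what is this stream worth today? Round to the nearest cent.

91.28

Value at end of year 8: C₁ / (r − g) = 7.24 / (0.1 − 0.063) = 195.6757
Discount to today: PV = 195.6757 / (1 + 0.1)^8 = 195.6757 / 2.143589 = 91.28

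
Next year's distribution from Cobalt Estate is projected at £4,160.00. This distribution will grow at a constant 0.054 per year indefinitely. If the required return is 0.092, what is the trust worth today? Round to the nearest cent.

Growing perpetuity: P = D₁ / (r − g) = £4,160.0000 / (0.092 − 0.054) = £109,473.68

£109473.68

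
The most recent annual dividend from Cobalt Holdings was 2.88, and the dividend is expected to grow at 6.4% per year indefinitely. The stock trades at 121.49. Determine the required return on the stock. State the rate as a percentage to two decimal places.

D₁ = 2.88 × 1.064 = 3.0643
P = D₁/(r − g) ⇒ r = D₁/P + g = 3.0643/121.49 + 0.064 = 0.025223 + 0.064 = 0.089223

8.92%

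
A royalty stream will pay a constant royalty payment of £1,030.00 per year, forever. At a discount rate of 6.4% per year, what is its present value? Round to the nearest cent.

£16093.75

Level perpetuity: PV = C / r = £1,030.00 / 0.064 = £16,093.75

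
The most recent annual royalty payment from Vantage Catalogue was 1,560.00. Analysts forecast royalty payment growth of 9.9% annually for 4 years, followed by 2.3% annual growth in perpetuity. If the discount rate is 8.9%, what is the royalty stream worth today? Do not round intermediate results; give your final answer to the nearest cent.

31465.04

D_1 = 1714.44000
D_2 = 1884.16956
D_3 = 2070.70235
D_4 = 2275.70188
Terminal value at year 4: TV = D_4×(1+g_2)/(r−g_2) = 2328.04302/0.066 = 35273.37912
P_0 = D_1/(1+r)^1 + D_2/(1+r)^2 + D_3/(1+r)^3 + D_4/(1+r)^4 + TV/(1+r)^4
    = 1574.32507 + 1588.78168 + 1603.37104 + 1618.09438 + 25080.46286 = 31465.03504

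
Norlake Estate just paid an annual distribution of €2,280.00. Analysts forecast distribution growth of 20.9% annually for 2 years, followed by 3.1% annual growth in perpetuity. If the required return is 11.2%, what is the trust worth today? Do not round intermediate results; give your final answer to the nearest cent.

D_1 = 2756.52000
D_2 = 3332.63268
Terminal value at year 2: TV = D_2×(1+g_2)/(r−g_2) = 3435.94429/0.081 = 42419.06535
P_0 = D_1/(1+r)^1 + D_2/(1+r)^2 + TV/(1+r)^2
    = 2478.88489 + 2695.11856 + 34304.53372 = 39478.53717

€39478.54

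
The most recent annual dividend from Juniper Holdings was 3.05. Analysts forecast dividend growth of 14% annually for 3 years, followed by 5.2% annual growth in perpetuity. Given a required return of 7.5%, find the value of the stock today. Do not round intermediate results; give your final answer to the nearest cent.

D_1 = 3.47700
D_2 = 3.96378
D_3 = 4.51871
Terminal value at year 3: TV = D_3×(1+g_2)/(r−g_2) = 4.75368/0.023 = 206.68183
P_0 = D_1/(1+r)^1 + D_2/(1+r)^2 + D_3/(1+r)^3 + TV/(1+r)^3
    = 3.23442 + 3.42999 + 3.63738 + 166.37072 = 176.67251

176.67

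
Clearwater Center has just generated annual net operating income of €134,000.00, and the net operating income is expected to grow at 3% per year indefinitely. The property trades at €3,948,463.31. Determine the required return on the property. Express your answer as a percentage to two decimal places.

6.50%

D₁ = €134,000.00 × 1.03 = €138,020.0000
P = D₁/(r − g) ⇒ r = D₁/P + g = €138,020.0000/€3,948,463.31 + 0.03 = 0.034955 + 0.03 = 0.064955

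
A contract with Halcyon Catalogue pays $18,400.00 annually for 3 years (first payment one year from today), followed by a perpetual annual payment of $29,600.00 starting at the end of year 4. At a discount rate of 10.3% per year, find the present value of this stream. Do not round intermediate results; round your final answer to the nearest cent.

$259672.35

PV of 3-year annuity: $18,400.00 × [1 − (1+0.103)^−3] / 0.103 = 45517.48094
Perpetuity value at year 3: $29,600.00 / 0.103 = 287378.64078
PV of perpetuity: 287378.64078 / (1+0.103)^3 = 214154.86709
Total PV = 45517.48094 + 214154.86709 = 259672.34803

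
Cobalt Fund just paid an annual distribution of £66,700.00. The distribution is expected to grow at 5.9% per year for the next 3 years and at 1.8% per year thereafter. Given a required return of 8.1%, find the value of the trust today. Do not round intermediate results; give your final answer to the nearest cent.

£1205378.84

D_1 = 70635.30000
D_2 = 74802.78270
D_3 = 79216.14688
Terminal value at year 3: TV = D_3×(1+g_2)/(r−g_2) = 80642.03752/0.063 = 1280032.34164
P_0 = D_1/(1+r)^1 + D_2/(1+r)^2 + D_3/(1+r)^3 + TV/(1+r)^3
    = 65342.55319 + 64012.73250 + 62709.97568 + 1013313.57534 = 1205378.83672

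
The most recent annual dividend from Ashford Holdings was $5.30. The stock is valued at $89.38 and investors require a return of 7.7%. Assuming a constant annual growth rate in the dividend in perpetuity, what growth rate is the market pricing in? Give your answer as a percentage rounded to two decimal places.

1.67%

P = D₀(1+g)/(r−g) ⇒ P(r−g) = D₀(1+g) ⇒ g(P+D₀) = P·r − D₀
g = (P·r − D₀)/(P + D₀) = ($89.38×0.077 − $5.30) / ($89.38 + $5.30) = 0.016712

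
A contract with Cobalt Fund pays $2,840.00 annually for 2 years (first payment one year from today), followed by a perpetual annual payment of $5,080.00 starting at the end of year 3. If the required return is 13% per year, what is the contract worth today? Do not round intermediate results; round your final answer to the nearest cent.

$35340.37

PV of 2-year annuity: $2,840.00 × [1 − (1+0.13)^−2] / 0.13 = 4737.41092
Perpetuity value at year 2: $5,080.00 / 0.13 = 39076.92308
PV of perpetuity: 39076.92308 / (1+0.13)^2 = 30602.96270
Total PV = 4737.41092 + 30602.96270 = 35340.37362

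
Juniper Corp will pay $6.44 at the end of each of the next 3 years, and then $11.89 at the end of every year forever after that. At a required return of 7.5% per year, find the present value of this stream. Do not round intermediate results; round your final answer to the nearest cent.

PV of 3-year annuity: $6.44 × [1 − (1+0.075)^−3] / 0.075 = 16.74739
Perpetuity value at year 3: $11.89 / 0.075 = 158.53333
PV of perpetuity: 158.53333 / (1+0.075)^3 = 127.61308
Total PV = 16.74739 + 127.61308 = 144.36047

$144.36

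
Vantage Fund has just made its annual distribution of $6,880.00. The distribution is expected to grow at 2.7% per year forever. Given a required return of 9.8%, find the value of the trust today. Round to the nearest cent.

$99517.75

D₁ = D₀ × (1 + g) = $6,880.00 × 1.027 = $7,065.7600
Growing perpetuity: P = D₁ / (r − g) = $7,065.7600 / (0.098 − 0.027) = $99,517.75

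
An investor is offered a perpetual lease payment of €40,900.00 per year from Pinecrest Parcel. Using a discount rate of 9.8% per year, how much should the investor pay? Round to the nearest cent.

Level perpetuity: PV = C / r = €40,900.00 / 0.098 = €417,346.94

€417346.94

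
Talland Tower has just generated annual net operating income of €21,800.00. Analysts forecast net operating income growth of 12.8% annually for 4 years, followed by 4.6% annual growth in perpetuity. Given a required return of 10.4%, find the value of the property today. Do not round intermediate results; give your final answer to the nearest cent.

D_1 = 24590.40000
D_2 = 27737.97120
D_3 = 31288.43151
D_4 = 35293.35075
Terminal value at year 4: TV = D_4×(1+g_2)/(r−g_2) = 36916.84488/0.058 = 636497.32555
P_0 = D_1/(1+r)^1 + D_2/(1+r)^2 + D_3/(1+r)^3 + D_4/(1+r)^4 + TV/(1+r)^4
    = 22273.91304 + 22758.12854 + 23252.87047 + 23758.36765 + 428469.87182 = 520513.15153

€520513.15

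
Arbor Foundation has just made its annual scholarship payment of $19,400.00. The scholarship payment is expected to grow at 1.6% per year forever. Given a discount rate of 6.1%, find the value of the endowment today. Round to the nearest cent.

$438008.89

D₁ = D₀ × (1 + g) = $19,400.00 × 1.016 = $19,710.4000
Growing perpetuity: P = D₁ / (r − g) = $19,710.4000 / (0.061 − 0.016) = $438,008.89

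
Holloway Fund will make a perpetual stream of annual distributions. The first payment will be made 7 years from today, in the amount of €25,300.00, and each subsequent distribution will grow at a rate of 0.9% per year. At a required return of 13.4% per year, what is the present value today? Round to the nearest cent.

€95177.04

Value at end of year 6: C₁ / (r − g) = €25,300.00 / (0.134 − 0.009) = €202,400.0000
Discount to today: PV = €202,400.0000 / (1 + 0.134)^6 = €202,400.0000 / 2.126563 = €95,177.04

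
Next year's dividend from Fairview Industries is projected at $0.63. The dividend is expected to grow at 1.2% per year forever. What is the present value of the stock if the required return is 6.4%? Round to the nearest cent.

Growing perpetuity: P = D₁ / (r − g) = $0.6300 / (0.064 − 0.012) = $12.12

$12.12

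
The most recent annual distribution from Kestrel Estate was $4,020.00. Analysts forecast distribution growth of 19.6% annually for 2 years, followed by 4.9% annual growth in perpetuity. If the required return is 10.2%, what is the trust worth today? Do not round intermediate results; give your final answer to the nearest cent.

D_1 = 4807.92000
D_2 = 5750.27232
Terminal value at year 2: TV = D_2×(1+g_2)/(r−g_2) = 6032.03566/0.053 = 113811.99365
P_0 = D_1/(1+r)^1 + D_2/(1+r)^2 + TV/(1+r)^2
    = 4362.90381 + 4735.05713 + 93718.39491 = 102816.35585

$102816.36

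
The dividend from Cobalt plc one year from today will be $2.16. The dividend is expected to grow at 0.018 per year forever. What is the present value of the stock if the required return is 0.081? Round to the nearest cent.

Growing perpetuity: P = D₁ / (r − g) = $2.1600 / (0.081 − 0.018) = $34.29

$34.29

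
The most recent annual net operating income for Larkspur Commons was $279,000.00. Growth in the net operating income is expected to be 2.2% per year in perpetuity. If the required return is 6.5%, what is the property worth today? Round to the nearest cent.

D₁ = D₀ × (1 + g) = $279,000.00 × 1.022 = $285,138.0000
Growing perpetuity: P = D₁ / (r − g) = $285,138.0000 / (0.065 − 0.022) = $6,631,116.28

$6631116.28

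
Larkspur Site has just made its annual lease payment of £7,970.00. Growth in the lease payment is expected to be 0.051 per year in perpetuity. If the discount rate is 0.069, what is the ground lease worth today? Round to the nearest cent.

£465359.44

D₁ = D₀ × (1 + g) = £7,970.00 × 1.051 = £8,376.4700
Growing perpetuity: P = D₁ / (r − g) = £8,376.4700 / (0.069 − 0.051) = £465,359.44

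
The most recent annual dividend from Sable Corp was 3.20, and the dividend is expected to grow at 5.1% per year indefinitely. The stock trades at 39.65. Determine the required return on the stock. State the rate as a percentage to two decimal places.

D₁ = 3.20 × 1.051 = 3.3632
P = D₁/(r − g) ⇒ r = D₁/P + g = 3.3632/39.65 + 0.051 = 0.084822 + 0.051 = 0.135822

13.58%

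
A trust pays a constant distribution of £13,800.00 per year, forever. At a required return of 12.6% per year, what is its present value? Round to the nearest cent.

£109523.81

Level perpetuity: PV = C / r = £13,800.00 / 0.126 = £109,523.81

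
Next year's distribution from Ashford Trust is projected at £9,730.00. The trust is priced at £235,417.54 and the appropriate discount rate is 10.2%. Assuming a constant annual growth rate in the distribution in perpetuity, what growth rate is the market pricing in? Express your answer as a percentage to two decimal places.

P = D₁/(r−g) ⇒ g = r − D₁/P = 0.102 − £9,730.00/£235,417.54 = 0.060669

6.07%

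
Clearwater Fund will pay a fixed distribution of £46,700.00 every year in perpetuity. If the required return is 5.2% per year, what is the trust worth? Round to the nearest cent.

£898076.92

Level perpetuity: PV = C / r = £46,700.00 / 0.052 = £898,076.92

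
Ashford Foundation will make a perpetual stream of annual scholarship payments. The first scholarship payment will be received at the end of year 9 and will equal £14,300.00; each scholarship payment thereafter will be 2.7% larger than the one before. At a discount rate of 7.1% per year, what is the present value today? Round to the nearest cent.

£187744.66

Value at end of year 8: C₁ / (r − g) = £14,300.00 / (0.071 − 0.027) = £325,000.0000
Discount to today: PV = £325,000.0000 / (1 + 0.071)^8 = £325,000.0000 / 1.731075 = £187,744.66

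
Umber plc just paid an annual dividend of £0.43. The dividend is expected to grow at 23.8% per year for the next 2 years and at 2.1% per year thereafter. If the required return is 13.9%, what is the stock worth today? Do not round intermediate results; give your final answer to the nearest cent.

£5.37

D_1 = 0.53234
D_2 = 0.65904
Terminal value at year 2: TV = D_2×(1+g_2)/(r−g_2) = 0.67288/0.118 = 5.70234
P_0 = D_1/(1+r)^1 + D_2/(1+r)^2 + TV/(1+r)^2
    = 0.46737 + 0.50800 + 4.39548 = 5.37085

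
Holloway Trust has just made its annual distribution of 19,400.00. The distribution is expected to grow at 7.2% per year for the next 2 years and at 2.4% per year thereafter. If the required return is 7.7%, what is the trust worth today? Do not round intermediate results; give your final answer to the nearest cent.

409880.70

D_1 = 20796.80000
D_2 = 22294.16960
Terminal value at year 2: TV = D_2×(1+g_2)/(r−g_2) = 22829.22967/0.053 = 430740.18246
P_0 = D_1/(1+r)^1 + D_2/(1+r)^2 + TV/(1+r)^2
    = 19309.93500 + 19220.28814 + 371350.47271 = 409880.69585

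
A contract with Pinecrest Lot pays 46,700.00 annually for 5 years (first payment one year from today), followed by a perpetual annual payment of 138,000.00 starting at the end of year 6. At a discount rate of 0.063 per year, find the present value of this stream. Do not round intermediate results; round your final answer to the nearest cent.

PV of 5-year annuity: 46,700.00 × [1 − (1+0.063)^−5] / 0.063 = 195122.26771
Perpetuity value at year 5: 138,000.00 / 0.063 = 2190476.19048
PV of perpetuity: 2190476.19048 / (1+0.063)^5 = 1613883.62208
Total PV = 195122.26771 + 1613883.62208 = 1809005.88979

1809005.89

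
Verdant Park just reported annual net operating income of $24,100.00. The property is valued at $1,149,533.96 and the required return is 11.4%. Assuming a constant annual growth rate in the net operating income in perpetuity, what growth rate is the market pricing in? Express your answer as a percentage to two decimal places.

9.11%

P = D₀(1+g)/(r−g) ⇒ P(r−g) = D₀(1+g) ⇒ g(P+D₀) = P·r − D₀
g = (P·r − D₀)/(P + D₀) = ($1,149,533.96×0.114 − $24,100.00) / ($1,149,533.96 + $24,100.00) = 0.091125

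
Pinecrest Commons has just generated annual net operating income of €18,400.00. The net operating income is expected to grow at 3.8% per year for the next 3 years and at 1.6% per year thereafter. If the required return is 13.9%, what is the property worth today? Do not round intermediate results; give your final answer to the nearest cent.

D_1 = 19099.20000
D_2 = 19824.96960
D_3 = 20578.31844
Terminal value at year 3: TV = D_3×(1+g_2)/(r−g_2) = 20907.57154/0.123 = 169980.25642
P_0 = D_1/(1+r)^1 + D_2/(1+r)^2 + D_3/(1+r)^3 + TV/(1+r)^3
    = 16768.39333 + 15281.46819 + 13926.39507 + 115034.28774 = 161010.54434

€161010.54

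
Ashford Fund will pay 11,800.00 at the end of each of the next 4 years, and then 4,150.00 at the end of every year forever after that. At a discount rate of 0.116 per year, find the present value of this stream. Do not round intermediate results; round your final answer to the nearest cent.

59208.70

PV of 4-year annuity: 11,800.00 × [1 − (1+0.116)^−4] / 0.116 = 36144.76801
Perpetuity value at year 4: 4,150.00 / 0.116 = 35775.86207
PV of perpetuity: 35775.86207 / (1+0.116)^4 = 23063.93095
Total PV = 36144.76801 + 23063.93095 = 59208.69896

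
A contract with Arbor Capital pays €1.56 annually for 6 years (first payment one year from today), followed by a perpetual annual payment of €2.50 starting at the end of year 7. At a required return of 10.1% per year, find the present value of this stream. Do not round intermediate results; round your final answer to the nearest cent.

€20.67

PV of 6-year annuity: €1.56 × [1 − (1+0.101)^−6] / 0.101 = 6.77434
Perpetuity value at year 6: €2.50 / 0.101 = 24.75248
PV of perpetuity: 24.75248 / (1+0.101)^6 = 13.89616
Total PV = 6.77434 + 13.89616 = 20.67050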